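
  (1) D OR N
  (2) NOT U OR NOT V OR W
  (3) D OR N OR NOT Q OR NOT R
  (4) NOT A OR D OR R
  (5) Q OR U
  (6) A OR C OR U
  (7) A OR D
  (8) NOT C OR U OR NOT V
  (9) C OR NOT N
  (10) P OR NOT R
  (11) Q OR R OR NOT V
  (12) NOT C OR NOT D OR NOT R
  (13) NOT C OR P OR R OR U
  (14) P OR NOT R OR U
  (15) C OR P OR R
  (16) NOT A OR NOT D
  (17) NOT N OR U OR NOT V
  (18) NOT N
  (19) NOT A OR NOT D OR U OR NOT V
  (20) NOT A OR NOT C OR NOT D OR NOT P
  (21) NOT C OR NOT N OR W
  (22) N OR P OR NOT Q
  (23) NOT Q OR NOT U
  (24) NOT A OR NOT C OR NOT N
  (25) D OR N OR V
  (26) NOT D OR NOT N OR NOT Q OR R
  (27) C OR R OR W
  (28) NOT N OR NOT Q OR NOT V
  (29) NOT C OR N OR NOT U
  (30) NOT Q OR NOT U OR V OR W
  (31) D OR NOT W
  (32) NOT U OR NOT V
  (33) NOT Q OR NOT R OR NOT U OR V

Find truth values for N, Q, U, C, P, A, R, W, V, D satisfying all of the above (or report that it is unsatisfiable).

Unit clause (NOT N) forces N = False.
In (D OR N) only D is left, so D = True.
In (NOT A OR NOT D) only NOT A is left, so A = False.
Set Q = False.
  then (Q OR U) forces U = True.
  then (NOT C OR N OR NOT U) forces C = False.
  then (NOT U OR NOT V) forces V = False.
Try P = False:
  (P OR NOT R) forces R = False.
  clause (C OR P OR R) is falsified — backtrack.
So P = True.
Set R = True.
Set W = True.
All clauses satisfied.

N = False, Q = False, U = True, C = False, P = True, A = False, R = True, W = True, V = False, D = True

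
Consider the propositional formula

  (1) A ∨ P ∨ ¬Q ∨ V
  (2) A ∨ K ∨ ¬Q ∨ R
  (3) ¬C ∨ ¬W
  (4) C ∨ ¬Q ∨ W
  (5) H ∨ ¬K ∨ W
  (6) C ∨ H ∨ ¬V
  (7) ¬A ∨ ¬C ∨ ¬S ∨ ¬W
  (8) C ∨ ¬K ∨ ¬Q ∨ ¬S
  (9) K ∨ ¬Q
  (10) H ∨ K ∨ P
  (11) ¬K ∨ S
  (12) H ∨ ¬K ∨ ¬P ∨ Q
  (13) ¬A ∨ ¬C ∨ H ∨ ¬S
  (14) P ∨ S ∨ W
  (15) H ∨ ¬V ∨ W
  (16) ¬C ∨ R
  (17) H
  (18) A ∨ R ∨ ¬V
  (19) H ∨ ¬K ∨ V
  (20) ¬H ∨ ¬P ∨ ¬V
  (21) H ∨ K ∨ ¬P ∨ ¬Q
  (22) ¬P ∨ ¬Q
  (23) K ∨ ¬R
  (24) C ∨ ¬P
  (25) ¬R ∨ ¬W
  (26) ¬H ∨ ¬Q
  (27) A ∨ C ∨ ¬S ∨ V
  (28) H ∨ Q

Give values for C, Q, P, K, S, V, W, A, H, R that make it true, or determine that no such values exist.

C = False, Q = False, P = False, K = False, S = True, V = True, W = True, A = True, H = True, R = False

Unit clause (H) forces H = True.
In (¬H ∨ ¬Q) only ¬Q is left, so Q = False.
Set C = False.
  then (C ∨ ¬P) forces P = False.
Set K = False.
  then (K ∨ ¬R) forces R = False.
Set S = True.
Set V = True.
  then (A ∨ R ∨ ¬V) forces A = True.
Set W = True.
All clauses satisfied.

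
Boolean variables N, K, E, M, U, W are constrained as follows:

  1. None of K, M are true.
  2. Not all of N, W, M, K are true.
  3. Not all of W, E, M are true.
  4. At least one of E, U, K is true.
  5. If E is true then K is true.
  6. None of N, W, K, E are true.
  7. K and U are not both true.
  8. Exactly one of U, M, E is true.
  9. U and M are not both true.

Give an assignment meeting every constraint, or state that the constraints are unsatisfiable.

N = False, K = False, E = False, M = False, U = True, W = False

  (1) {K, M}: 0 true — none ✓
  (2) {N, W, M, K}: 0/4 true — not all ✓
  (3) {W, E, M}: 0/3 true — not all ✓
  (4) {E, U, K}: 1 true — at least one ✓
  (5) E=F ⇒ K: vacuous ✓
  (6) {N, W, K, E}: 0 true — none ✓
  (7) K=F, U=T — not both ✓
  (8) {U, M, E}: 1 true — exactly one ✓
  (9) U=T, M=F — not both ✓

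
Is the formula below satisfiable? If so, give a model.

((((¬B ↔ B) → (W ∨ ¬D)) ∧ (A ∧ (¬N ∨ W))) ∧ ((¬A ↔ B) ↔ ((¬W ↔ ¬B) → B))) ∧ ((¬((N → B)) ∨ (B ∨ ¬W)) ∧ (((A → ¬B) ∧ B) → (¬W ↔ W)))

W = True, D = False, N = True, A = True, B = False

  (((¬B ↔ B) → (W ∨ ¬D)) ∧ (A ∧ (¬N ∨ W))) ∧ ((¬A ↔ B) ↔ ((¬W ↔ ¬B) → B)) = True
    ((¬B ↔ B) → (W ∨ ¬D)) ∧ (A ∧ (¬N ∨ W)) = True
      (¬B ↔ B) → (W ∨ ¬D) = True
        ¬B ↔ B = False
          ¬B = True
        W ∨ ¬D = True
          ¬D = True
      A ∧ (¬N ∨ W) = True
        ¬N ∨ W = True
          ¬N = False
    (¬A ↔ B) ↔ ((¬W ↔ ¬B) → B) = True
      ¬A ↔ B = True
        ¬A = False
      (¬W ↔ ¬B) → B = True
        ¬W ↔ ¬B = False
          ¬W = False
          ¬B = True
  (¬((N → B)) ∨ (B ∨ ¬W)) ∧ (((A → ¬B) ∧ B) → (¬W ↔ W)) = True
    ¬((N → B)) ∨ (B ∨ ¬W) = True
      ¬((N → B)) = True
        N → B = False
      B ∨ ¬W = False
        ¬W = False
    ((A → ¬B) ∧ B) → (¬W ↔ W) = True
      (A → ¬B) ∧ B = False
        A → ¬B = True
          ¬B = True
      ¬W ↔ W = False
        ¬W = False
Both conjuncts True, so the formula holds.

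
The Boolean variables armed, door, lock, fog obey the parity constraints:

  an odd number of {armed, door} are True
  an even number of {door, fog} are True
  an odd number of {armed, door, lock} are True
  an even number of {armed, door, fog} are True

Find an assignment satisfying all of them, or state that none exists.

armed: False, door: True, lock: False, fog: True

{armed, door}: 1 true → odd ✓
{door, fog}: 2 true → even ✓
{armed, door, lock}: 1 true → odd ✓
{armed, door, fog}: 2 true → even ✓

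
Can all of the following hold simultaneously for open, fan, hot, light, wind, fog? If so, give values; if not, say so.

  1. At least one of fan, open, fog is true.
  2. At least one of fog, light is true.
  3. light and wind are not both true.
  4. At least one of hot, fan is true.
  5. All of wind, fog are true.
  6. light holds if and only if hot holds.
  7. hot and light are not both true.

open = True, fan = True, hot = False, light = False, wind = True, fog = True

  (1) {fan, open, fog}: 3 true — at least one ✓
  (2) {fog, light}: 1 true — at least one ✓
  (3) light=F, wind=T — not both ✓
  (4) {hot, fan}: 1 true — at least one ✓
  (5) {wind, fog}: all 2 true ✓
  (6) light=F, hot=F — same ✓
  (7) hot=F, light=F — not both ✓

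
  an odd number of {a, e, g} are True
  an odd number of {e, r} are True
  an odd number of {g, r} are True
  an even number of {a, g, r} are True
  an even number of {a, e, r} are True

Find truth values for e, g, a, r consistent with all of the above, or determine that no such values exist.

e=T; g=T; a=T; r=F

{a, e, g}: 3 true → odd ✓
{e, r}: 1 true → odd ✓
{g, r}: 1 true → odd ✓
{a, g, r}: 2 true → even ✓
{a, e, r}: 2 true → even ✓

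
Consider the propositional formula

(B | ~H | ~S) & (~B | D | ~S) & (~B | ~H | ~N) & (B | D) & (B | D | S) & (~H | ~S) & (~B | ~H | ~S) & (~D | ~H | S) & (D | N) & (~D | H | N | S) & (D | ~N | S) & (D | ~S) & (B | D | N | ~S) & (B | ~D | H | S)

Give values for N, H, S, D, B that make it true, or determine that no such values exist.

N = False, H = False, S = True, D = True, B = False

Set N = False.
  then (D | N) forces D = True.
Set H = False.
  then (~D | H | N | S) forces S = True.
Set B = False.
All clauses satisfied.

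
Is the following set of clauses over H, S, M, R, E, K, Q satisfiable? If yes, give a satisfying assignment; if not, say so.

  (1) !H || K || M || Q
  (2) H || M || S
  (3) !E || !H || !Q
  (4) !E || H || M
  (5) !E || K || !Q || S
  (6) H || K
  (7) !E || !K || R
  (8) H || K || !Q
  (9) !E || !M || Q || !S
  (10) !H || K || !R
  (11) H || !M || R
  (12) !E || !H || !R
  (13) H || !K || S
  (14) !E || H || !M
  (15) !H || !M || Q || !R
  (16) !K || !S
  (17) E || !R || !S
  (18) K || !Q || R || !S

H: True, S: False, M: False, R: True, E: False, K: True, Q: True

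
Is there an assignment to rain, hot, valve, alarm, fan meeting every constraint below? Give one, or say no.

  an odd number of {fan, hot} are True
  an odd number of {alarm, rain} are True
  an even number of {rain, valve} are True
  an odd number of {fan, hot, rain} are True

rain = False, hot = False, valve = False, alarm = True, fan = True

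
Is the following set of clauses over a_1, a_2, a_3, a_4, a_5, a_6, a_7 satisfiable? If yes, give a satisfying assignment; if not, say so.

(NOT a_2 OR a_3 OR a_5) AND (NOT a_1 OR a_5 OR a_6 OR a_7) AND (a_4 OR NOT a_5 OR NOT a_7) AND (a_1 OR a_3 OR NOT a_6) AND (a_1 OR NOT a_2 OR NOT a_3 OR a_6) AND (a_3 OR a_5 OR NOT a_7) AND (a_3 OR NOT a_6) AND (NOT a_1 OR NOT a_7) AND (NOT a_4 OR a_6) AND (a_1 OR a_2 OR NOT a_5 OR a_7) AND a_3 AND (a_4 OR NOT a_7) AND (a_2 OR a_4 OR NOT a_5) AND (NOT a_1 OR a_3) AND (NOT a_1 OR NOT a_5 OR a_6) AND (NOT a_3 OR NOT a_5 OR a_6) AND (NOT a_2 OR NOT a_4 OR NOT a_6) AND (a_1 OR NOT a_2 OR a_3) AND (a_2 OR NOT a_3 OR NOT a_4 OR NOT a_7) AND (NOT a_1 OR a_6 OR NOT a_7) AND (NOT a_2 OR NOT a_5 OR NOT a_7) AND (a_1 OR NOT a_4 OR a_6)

a_1=T, a_2=F, a_3=T, a_4=F, a_5=F, a_6=T, a_7=F

Unit clause (a_3) forces a_3 = True.
Set a_1 = True.
  then (NOT a_1 OR NOT a_7) forces a_7 = False.
Set a_2 = False.
Set a_4 = False.
  then (a_2 OR a_4 OR NOT a_5) forces a_5 = False.
  then (NOT a_1 OR a_5 OR a_6 OR a_7) forces a_6 = True.
All clauses satisfied.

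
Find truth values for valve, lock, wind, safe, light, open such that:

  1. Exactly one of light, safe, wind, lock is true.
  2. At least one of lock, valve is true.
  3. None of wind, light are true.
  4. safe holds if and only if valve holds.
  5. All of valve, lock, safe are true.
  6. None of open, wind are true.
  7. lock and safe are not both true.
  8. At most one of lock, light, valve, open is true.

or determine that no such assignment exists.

Case lock = True:
  (1) with lock=T forces light = False.
  (1) with lock=T forces safe = False.
  Constraint (5) is violated (safe=F) — contradiction.
Case lock = False:
  Constraint (5) is violated (lock=F) — contradiction.
Both cases fail — unsatisfiable.

Unsatisfiable — no assignment works.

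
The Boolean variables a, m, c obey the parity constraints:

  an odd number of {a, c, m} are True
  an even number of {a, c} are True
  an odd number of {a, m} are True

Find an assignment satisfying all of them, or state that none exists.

a: False; m: True; c: False

{a, c, m}: 1 true → odd ✓
{a, c}: 0 true → even ✓
{a, m}: 1 true → odd ✓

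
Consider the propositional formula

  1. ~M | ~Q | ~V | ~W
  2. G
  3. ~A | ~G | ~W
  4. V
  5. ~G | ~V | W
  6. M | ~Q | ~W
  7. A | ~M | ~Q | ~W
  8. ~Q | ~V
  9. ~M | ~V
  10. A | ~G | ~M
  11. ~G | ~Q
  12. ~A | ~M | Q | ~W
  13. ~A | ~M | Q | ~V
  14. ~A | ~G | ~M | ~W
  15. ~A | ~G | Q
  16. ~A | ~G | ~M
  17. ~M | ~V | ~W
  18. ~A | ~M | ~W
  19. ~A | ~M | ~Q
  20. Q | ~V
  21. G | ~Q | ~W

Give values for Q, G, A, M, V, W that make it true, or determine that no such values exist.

Unsatisfiable

Case Q = True:
  (G) forces G = True.
  Clause (~G | ~Q) is falsified — contradiction.
Case Q = False:
  (G) forces G = True.
  (V) forces V = True.
  Clause (Q | ~V) is falsified — contradiction.
Both cases fail, so the formula is unsatisfiable.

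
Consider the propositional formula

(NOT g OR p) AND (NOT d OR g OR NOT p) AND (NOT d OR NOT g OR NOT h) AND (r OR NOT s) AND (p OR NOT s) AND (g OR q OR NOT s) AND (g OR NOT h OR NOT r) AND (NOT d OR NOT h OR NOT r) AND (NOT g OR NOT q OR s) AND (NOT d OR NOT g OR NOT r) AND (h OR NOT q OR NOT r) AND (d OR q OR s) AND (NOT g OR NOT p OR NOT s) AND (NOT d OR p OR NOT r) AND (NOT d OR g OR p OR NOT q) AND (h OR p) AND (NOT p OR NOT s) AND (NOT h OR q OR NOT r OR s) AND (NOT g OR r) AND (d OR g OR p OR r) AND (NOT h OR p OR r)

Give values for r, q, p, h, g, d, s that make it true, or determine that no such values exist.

Set r = False.
  then (r OR NOT s) forces s = False.
  then (NOT g OR r) forces g = False.
Set q = True.
Try p = False:
  (NOT d OR g OR p OR NOT q) forces d = False.
  clause (d OR g OR p OR r) is falsified — backtrack.
So p = True.
  then (NOT d OR g OR NOT p) forces d = False.
Set h = True.
All clauses satisfied.

r=F; q=T; p=T; h=T; g=F; d=F; s=F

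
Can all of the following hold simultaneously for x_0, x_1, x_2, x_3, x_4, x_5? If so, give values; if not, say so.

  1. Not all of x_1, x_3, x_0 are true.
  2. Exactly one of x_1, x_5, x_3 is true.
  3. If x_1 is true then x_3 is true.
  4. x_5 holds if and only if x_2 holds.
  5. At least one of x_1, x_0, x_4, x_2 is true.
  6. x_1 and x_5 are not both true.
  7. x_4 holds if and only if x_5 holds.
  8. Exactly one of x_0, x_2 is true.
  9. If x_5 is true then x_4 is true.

x_0=T; x_1=F; x_2=F; x_3=T; x_4=F; x_5=F

  (1) {x_1, x_3, x_0}: 2/3 true — not all ✓
  (2) {x_1, x_5, x_3}: 1 true — exactly one ✓
  (3) x_1=F ⇒ x_3: vacuous ✓
  (4) x_5=F, x_2=F — same ✓
  (5) {x_1, x_0, x_4, x_2}: 1 true — at least one ✓
  (6) x_1=F, x_5=F — not both ✓
  (7) x_4=F, x_5=F — same ✓
  (8) {x_0, x_2}: 1 true — exactly one ✓
  (9) x_5=F ⇒ x_4: vacuous ✓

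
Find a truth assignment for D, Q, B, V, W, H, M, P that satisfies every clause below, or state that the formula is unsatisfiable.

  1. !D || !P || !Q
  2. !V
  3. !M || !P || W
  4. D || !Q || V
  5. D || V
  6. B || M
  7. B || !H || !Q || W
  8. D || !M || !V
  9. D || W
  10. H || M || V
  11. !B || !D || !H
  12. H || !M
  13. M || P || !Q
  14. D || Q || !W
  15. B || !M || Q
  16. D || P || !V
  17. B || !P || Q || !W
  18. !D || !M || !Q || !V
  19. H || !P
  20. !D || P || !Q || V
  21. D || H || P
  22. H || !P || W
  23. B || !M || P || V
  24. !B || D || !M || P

Case H = True:
  (!V) forces V = False.
  (D || V) forces D = True.
  (!B || !D || !H) forces B = False.
  (B || M) forces M = True.
  (B || !M || Q) forces Q = True.
  (!D || !P || !Q) forces P = False.
  Clause (!D || P || !Q || V) is falsified — contradiction.
Case H = False:
  (!V) forces V = False.
  (D || V) forces D = True.
  (H || M || V) forces M = True.
  Clause (H || !M) is falsified — contradiction.
Both cases fail, so the formula is unsatisfiable.

Unsatisfiable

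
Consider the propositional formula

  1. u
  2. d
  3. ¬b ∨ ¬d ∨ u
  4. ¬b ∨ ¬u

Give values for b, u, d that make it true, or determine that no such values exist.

b=F; u=T; d=T

Unit clause (u) forces u = True.
Unit clause (d) forces d = True.
In (¬b ∨ ¬u) only ¬b is left, so b = False.
Check each clause:
  (u): u holds.
  (d): d holds.
  (¬b ∨ ¬d ∨ u): ¬b holds.
  (¬b ∨ ¬u): ¬b holds.
All clauses satisfied.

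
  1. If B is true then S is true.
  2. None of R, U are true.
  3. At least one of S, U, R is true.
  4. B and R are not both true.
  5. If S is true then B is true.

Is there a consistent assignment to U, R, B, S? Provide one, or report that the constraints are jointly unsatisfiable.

U = False, R = False, B = True, S = True

  (1) B=T ⇒ S: T ✓
  (2) {R, U}: 0 true — none ✓
  (3) {S, U, R}: 1 true — at least one ✓
  (4) B=T, R=F — not both ✓
  (5) S=T ⇒ B: T ✓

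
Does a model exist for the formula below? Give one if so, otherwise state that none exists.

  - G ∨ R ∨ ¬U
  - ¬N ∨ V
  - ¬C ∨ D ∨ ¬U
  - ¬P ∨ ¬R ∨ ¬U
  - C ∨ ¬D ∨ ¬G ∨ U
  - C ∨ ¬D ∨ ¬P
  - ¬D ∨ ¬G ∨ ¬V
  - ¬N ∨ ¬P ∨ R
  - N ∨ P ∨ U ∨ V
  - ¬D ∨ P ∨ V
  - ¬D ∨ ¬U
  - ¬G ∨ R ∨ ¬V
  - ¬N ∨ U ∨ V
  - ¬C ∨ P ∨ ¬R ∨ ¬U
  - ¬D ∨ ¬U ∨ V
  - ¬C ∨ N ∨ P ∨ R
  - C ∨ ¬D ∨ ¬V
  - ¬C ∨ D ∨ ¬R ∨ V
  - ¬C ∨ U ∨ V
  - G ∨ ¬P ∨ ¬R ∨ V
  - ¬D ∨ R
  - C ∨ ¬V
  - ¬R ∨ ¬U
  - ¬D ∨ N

D = False, N = False, U = False, G = False, C = True, R = False, V = True, P = True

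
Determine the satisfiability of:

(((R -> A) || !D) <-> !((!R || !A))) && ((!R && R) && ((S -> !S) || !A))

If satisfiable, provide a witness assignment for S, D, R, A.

Unsatisfiable — no assignment works.

Case R = True: the conjunct !R is False.
Case R = False: the conjunct ((R -> A) || !D) <-> !((!R || !A)) becomes (True || !D) <-> !True = False.
Both cases fail — unsatisfiable.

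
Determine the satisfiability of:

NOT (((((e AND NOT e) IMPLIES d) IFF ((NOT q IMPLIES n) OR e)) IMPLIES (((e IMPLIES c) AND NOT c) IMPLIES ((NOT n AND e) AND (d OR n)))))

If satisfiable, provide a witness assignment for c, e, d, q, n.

c=F, e=F, d=T, q=F, n=T

  NOT (((((e AND NOT e) IMPLIES d) IFF ((NOT q IMPLIES n) OR e)) IMPLIES (((e IMPLIES c) AND NOT c) IMPLIES ((NOT n AND e) AND (d OR n))))) = True
    (((e AND NOT e) IMPLIES d) IFF ((NOT q IMPLIES n) OR e)) IMPLIES (((e IMPLIES c) AND NOT c) IMPLIES ((NOT n AND e) AND (d OR n))) = False
      ((e AND NOT e) IMPLIES d) IFF ((NOT q IMPLIES n) OR e) = True
        (e AND NOT e) IMPLIES d = True
          e AND NOT e = False
            NOT e = True
        (NOT q IMPLIES n) OR e = True
          NOT q IMPLIES n = True
            NOT q = True
      ((e IMPLIES c) AND NOT c) IMPLIES ((NOT n AND e) AND (d OR n)) = False
        (e IMPLIES c) AND NOT c = True
          e IMPLIES c = True
          NOT c = True
        (NOT n AND e) AND (d OR n) = False
          NOT n AND e = False
            NOT n = False
          d OR n = True
The formula evaluates to True.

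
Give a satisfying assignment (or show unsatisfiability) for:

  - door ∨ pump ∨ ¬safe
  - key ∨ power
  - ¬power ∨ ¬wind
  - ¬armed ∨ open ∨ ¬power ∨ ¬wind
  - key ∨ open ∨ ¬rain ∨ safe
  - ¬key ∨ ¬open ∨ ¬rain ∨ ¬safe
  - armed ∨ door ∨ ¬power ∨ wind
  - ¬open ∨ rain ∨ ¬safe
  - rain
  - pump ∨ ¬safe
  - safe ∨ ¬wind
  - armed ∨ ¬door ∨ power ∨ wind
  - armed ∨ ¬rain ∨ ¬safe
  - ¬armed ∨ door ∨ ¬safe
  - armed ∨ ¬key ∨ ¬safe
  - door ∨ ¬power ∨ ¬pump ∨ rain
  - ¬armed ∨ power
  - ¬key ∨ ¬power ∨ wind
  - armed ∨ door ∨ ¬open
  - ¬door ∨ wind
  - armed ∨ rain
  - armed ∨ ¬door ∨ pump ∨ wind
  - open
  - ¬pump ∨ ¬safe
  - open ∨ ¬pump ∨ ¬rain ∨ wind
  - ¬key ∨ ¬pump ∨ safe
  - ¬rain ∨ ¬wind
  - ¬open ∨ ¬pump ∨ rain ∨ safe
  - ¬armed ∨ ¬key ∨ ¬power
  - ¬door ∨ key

Unit clause (rain) forces rain = True.
Unit clause (open) forces open = True.
In (¬rain ∨ ¬wind) only ¬wind is left, so wind = False.
In (¬door ∨ wind) only ¬door is left, so door = False.
In (armed ∨ door ∨ ¬open) only armed is left, so armed = True.
In (¬armed ∨ door ∨ ¬safe) only ¬safe is left, so safe = False.
In (¬armed ∨ power) only power is left, so power = True.
In (¬key ∨ ¬power ∨ wind) only ¬key is left, so key = False.
Set pump = False.
All clauses satisfied.

open=T, power=T, wind=F, armed=T, door=F, rain=T, key=F, pump=F, safe=F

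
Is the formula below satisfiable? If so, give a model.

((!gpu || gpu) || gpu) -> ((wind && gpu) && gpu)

wind = True, gpu = True

  ((!gpu || gpu) || gpu) -> ((wind && gpu) && gpu) = True
    (!gpu || gpu) || gpu = True
      !gpu || gpu = True
        !gpu = False
    (wind && gpu) && gpu = True
      wind && gpu = True
The formula evaluates to True.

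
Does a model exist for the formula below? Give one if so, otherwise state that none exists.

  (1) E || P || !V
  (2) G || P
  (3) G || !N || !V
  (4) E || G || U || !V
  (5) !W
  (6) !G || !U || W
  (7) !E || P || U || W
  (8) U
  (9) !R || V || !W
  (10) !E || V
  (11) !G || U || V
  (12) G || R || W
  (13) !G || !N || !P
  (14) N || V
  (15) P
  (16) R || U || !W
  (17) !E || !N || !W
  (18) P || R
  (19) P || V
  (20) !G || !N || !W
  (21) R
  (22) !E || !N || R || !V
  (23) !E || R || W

U = True, V = False, G = False, R = True, P = True, E = False, W = False, N = True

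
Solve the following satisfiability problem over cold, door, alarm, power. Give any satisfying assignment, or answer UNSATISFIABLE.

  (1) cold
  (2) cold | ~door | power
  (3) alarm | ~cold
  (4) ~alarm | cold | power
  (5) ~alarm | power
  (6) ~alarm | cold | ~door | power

cold = True, door = True, alarm = True, power = True

Unit clause (cold) forces cold = True.
In (alarm | ~cold) only alarm is left, so alarm = True.
In (~alarm | power) only power is left, so power = True.
Set door = True.
All clauses satisfied.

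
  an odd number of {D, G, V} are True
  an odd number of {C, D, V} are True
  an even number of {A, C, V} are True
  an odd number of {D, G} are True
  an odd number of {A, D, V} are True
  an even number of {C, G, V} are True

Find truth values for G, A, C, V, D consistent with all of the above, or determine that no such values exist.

G = True, A = True, C = True, V = False, D = False

{D, G, V}: 1 true → odd ✓
{C, D, V}: 1 true → odd ✓
{A, C, V}: 2 true → even ✓
{D, G}: 1 true → odd ✓
{A, D, V}: 1 true → odd ✓
{C, G, V}: 2 true → even ✓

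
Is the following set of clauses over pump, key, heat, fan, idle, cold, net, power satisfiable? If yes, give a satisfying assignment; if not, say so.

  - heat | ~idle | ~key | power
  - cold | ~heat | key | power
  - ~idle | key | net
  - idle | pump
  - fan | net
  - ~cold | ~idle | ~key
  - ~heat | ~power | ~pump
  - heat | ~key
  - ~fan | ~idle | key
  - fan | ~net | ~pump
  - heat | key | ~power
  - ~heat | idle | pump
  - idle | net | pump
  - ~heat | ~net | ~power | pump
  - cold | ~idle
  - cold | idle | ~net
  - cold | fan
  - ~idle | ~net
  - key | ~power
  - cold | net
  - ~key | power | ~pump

pump = True, key = False, heat = True, fan = True, idle = False, cold = True, net = False, power = False

Set pump = True.
Try key = True:
  (heat | ~key) forces heat = True.
  (~heat | ~power | ~pump) forces power = False.
  clause (~key | power | ~pump) is falsified — backtrack.
So key = False.
  then (key | ~power) forces power = False.
Set heat = True.
  then (cold | ~heat | key | power) forces cold = True.
Set fan = True.
  then (~fan | ~idle | key) forces idle = False.
Set net = False.
All clauses satisfied.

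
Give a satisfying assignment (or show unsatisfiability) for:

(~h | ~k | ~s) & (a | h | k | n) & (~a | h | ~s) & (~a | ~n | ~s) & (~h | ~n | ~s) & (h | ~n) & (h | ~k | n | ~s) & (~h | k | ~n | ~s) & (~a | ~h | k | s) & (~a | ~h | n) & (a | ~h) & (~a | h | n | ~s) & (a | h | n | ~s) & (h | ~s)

a = False; n = False; k = True; h = False; s = False

Set a = False.
  then (a | ~h) forces h = False.
  then (h | ~s) forces s = False.
  then (h | ~n) forces n = False.
  then (a | h | k | n) forces k = True.
All clauses satisfied.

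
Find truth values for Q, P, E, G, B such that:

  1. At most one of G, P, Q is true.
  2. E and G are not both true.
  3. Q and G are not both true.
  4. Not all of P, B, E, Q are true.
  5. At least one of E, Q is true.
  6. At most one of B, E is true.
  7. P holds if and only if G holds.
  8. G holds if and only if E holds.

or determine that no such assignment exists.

Q: True; P: False; E: False; G: False; B: True

  (1) {G, P, Q}: 1 true — at most one ✓
  (2) E=F, G=F — not both ✓
  (3) Q=T, G=F — not both ✓
  (4) {P, B, E, Q}: 2/4 true — not all ✓
  (5) {E, Q}: 1 true — at least one ✓
  (6) {B, E}: 1 true — at most one ✓
  (7) P=F, G=F — same ✓
  (8) G=F, E=F — same ✓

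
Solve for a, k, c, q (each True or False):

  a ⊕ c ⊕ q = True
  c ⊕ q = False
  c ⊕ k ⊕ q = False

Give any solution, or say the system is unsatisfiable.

a=T, k=F, c=F, q=F

a ⊕ c ⊕ q = T ⊕ F ⊕ F = True ✓
c ⊕ q = F ⊕ F = False ✓
c ⊕ k ⊕ q = F ⊕ F ⊕ F = False ✓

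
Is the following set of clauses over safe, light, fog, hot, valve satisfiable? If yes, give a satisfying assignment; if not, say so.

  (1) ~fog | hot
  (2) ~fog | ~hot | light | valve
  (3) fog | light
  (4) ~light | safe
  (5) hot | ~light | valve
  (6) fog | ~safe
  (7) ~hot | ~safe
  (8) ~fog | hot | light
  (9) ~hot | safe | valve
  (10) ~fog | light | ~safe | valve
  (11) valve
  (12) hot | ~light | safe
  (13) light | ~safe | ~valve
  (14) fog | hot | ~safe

Unit clause (valve) forces valve = True.
Set safe = False.
  then (~light | safe) forces light = False.
  then (fog | light) forces fog = True.
  then (~fog | hot | light) forces hot = True.
All clauses satisfied.

safe: False; light: False; fog: True; hot: True; valve: True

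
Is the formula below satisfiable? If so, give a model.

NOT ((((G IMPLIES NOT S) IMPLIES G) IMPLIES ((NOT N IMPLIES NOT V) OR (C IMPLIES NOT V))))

S = True, N = False, V = True, G = True, C = True

  NOT ((((G IMPLIES NOT S) IMPLIES G) IMPLIES ((NOT N IMPLIES NOT V) OR (C IMPLIES NOT V)))) = True
    ((G IMPLIES NOT S) IMPLIES G) IMPLIES ((NOT N IMPLIES NOT V) OR (C IMPLIES NOT V)) = False
      (G IMPLIES NOT S) IMPLIES G = True
        G IMPLIES NOT S = False
          NOT S = False
      (NOT N IMPLIES NOT V) OR (C IMPLIES NOT V) = False
        NOT N IMPLIES NOT V = False
          NOT N = True
          NOT V = False
        C IMPLIES NOT V = False
          NOT V = False
The formula evaluates to True.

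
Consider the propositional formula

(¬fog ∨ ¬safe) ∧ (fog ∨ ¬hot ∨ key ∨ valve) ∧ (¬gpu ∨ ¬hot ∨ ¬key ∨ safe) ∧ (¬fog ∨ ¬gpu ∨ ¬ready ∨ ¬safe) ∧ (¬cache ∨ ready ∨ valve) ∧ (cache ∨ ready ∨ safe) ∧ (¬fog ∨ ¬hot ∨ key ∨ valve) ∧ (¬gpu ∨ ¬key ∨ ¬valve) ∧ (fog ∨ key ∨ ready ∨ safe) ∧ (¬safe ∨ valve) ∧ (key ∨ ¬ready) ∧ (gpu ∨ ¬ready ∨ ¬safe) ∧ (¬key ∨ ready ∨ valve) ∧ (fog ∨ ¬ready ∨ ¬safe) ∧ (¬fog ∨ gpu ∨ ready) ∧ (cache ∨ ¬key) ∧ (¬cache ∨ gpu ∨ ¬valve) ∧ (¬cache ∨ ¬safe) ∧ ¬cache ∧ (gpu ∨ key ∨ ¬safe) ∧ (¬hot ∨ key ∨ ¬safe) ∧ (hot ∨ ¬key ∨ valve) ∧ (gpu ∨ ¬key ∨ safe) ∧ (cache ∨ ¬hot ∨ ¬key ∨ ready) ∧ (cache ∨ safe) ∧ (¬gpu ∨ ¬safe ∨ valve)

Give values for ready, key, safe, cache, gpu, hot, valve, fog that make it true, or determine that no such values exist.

Unit clause (¬cache) forces cache = False.
In (cache ∨ safe) only safe is left, so safe = True.
In (¬fog ∨ ¬safe) only ¬fog is left, so fog = False.
In (¬safe ∨ valve) only valve is left, so valve = True.
In (fog ∨ ¬ready ∨ ¬safe) only ¬ready is left, so ready = False.
In (cache ∨ ¬key) only ¬key is left, so key = False.
In (gpu ∨ key ∨ ¬safe) only gpu is left, so gpu = True.
In (¬hot ∨ key ∨ ¬safe) only ¬hot is left, so hot = False.
All clauses satisfied.

ready = False; key = False; safe = True; cache = False; gpu = True; hot = False; valve = True; fog = False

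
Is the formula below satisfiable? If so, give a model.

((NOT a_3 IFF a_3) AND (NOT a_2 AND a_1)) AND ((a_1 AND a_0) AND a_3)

The conjunct NOT a_3 IFF a_3 is unsatisfiable on its own:
  a_3=F: evaluates to False.
  a_3=T: evaluates to False.
So the whole conjunction is unsatisfiable.

Unsatisfiable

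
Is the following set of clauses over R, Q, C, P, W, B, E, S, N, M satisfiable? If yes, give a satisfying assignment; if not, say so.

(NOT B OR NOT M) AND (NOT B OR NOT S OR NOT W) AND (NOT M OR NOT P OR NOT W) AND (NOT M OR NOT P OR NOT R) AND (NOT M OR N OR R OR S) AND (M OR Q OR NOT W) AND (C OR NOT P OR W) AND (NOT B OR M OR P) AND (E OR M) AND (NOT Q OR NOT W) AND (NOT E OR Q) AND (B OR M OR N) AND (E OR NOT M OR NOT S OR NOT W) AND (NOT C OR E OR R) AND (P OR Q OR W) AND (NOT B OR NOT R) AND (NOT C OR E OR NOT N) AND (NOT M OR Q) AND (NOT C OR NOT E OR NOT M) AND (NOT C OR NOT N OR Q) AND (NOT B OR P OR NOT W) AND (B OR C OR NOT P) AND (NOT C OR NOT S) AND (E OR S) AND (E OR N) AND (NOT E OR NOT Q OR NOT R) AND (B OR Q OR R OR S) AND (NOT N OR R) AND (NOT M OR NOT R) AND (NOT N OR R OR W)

Try R = True:
  (NOT B OR NOT R) forces B = False.
  (NOT M OR NOT R) forces M = False.
  (E OR M) forces E = True.
  (NOT E OR Q) forces Q = True.
  clause (NOT E OR NOT Q OR NOT R) is falsified — backtrack.
So R = False.
  then (NOT N OR R) forces N = False.
  then (E OR N) forces E = True.
  then (NOT E OR Q) forces Q = True.
  then (NOT Q OR NOT W) forces W = False.
Set C = True.
  then (NOT C OR NOT E OR NOT M) forces M = False.
  then (NOT C OR NOT S) forces S = False.
  then (B OR M OR N) forces B = True.
  then (NOT B OR M OR P) forces P = True.
All clauses satisfied.

R = False, Q = True, C = True, P = True, W = False, B = True, E = True, S = False, N = False, M = False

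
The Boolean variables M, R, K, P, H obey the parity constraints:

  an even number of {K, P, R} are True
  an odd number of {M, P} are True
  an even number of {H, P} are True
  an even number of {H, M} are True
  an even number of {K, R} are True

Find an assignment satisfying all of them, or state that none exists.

Adding constraints 2, 3, 4 mod 2: every variable appears an even number of times on the left, so the left side is 0.
But the right sides sum to 1 (mod 2). 0 ≠ 1 — the system is inconsistent.

Unsatisfiable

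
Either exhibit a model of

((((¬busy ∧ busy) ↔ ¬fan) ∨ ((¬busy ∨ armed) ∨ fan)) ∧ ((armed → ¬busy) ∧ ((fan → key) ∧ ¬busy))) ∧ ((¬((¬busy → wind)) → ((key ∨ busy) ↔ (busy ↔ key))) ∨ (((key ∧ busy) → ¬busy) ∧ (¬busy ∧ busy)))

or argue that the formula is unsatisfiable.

busy: False, key: True, wind: True, armed: False, fan: True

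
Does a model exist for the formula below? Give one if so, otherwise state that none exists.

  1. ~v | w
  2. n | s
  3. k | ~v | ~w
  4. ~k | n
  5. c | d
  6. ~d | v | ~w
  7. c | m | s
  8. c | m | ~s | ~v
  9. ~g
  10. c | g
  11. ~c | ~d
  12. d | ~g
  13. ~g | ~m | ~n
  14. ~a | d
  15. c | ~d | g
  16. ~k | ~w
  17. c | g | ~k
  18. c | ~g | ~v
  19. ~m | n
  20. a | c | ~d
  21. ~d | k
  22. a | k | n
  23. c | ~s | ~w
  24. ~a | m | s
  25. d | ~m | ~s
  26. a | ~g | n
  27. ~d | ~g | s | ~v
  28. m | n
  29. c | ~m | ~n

v: False, w: True, n: True, g: False, s: False, k: False, a: False, d: False, c: True, m: False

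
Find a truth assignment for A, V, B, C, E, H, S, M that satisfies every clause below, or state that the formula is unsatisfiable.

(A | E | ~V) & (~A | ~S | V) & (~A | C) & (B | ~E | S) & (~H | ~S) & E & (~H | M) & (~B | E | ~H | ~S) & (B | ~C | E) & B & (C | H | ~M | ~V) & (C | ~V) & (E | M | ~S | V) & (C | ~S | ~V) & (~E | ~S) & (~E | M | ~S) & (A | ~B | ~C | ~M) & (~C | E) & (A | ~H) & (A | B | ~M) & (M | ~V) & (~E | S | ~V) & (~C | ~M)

A = True; V = False; B = True; C = True; E = True; H = False; S = False; M = False

Unit clause (E) forces E = True.
Unit clause (B) forces B = True.
In (~E | ~S) only ~S is left, so S = False.
In (~E | S | ~V) only ~V is left, so V = False.
Set A = True.
  then (~A | C) forces C = True.
  then (~C | ~M) forces M = False.
  then (~H | M) forces H = False.
All clauses satisfied.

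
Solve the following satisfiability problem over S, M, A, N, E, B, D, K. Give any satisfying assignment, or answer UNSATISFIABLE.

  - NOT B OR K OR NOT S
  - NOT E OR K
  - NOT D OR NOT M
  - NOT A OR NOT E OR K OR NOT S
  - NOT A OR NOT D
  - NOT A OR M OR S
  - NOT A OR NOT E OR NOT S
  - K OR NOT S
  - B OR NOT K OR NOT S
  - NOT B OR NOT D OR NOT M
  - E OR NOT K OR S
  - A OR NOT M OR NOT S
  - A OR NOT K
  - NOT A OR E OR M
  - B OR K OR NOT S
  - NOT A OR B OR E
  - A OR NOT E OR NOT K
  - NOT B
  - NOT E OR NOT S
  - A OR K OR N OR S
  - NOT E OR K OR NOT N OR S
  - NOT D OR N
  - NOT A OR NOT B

S = False; M = False; A = False; N = True; E = False; B = False; D = False; K = False

Unit clause (NOT B) forces B = False.
Try S = True:
  (K OR NOT S) forces K = True.
  clause (B OR NOT K OR NOT S) is falsified — backtrack.
So S = False.
Set M = False.
  then (NOT A OR M OR S) forces A = False.
  then (A OR NOT K) forces K = False.
  then (A OR K OR N OR S) forces N = True.
  then (NOT E OR K OR NOT N OR S) forces E = False.
Set D = False.
All clauses satisfied.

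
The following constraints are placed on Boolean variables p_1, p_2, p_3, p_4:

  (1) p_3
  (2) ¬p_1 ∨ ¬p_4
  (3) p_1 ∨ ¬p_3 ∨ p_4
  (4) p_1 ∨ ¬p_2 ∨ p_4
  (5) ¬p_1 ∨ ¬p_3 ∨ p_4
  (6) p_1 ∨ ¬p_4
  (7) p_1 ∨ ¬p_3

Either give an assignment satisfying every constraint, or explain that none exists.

Case p_3 = True:
  (p_1 ∨ ¬p_3) forces p_1 = True.
  (¬p_1 ∨ ¬p_4) forces p_4 = False.
  Clause (¬p_1 ∨ ¬p_3 ∨ p_4) is falsified — contradiction.
Case p_3 = False:
  Clause (p_3) is falsified — contradiction.
Both cases fail, so the formula is unsatisfiable.

Unsatisfiable — no assignment works.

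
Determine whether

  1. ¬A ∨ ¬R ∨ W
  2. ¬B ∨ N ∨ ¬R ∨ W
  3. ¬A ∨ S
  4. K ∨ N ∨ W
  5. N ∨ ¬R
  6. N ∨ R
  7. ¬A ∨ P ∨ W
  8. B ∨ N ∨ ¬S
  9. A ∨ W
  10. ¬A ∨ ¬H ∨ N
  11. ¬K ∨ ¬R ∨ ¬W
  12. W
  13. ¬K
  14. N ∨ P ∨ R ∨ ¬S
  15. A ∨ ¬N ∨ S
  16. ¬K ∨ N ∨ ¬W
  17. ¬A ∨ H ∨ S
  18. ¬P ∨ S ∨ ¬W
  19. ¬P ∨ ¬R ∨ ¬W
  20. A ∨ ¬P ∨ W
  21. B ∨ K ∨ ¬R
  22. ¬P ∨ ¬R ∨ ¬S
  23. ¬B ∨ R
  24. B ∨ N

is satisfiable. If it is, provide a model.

Unit clause (W) forces W = True.
Unit clause (¬K) forces K = False.
Set B = False.
  then (B ∨ K ∨ ¬R) forces R = False.
  then (B ∨ N) forces N = True.
Set A = False.
  then (A ∨ ¬N ∨ S) forces S = True.
Set P = True.
Set H = True.
All clauses satisfied.

B = False, W = True, A = False, S = True, P = True, H = True, K = False, N = True, R = False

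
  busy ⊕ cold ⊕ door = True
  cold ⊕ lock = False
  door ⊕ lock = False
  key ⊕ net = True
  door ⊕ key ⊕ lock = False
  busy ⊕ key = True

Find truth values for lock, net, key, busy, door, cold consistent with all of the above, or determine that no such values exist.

lock=F, net=T, key=F, busy=T, door=F, cold=F

busy ⊕ cold ⊕ door = T ⊕ F ⊕ F = True ✓
cold ⊕ lock = F ⊕ F = False ✓
door ⊕ lock = F ⊕ F = False ✓
key ⊕ net = F ⊕ T = True ✓
door ⊕ key ⊕ lock = F ⊕ F ⊕ F = False ✓
busy ⊕ key = T ⊕ F = True ✓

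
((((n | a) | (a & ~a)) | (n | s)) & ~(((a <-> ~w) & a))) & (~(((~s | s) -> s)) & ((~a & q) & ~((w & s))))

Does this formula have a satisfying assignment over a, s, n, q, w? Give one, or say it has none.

a = False; s = False; n = True; q = True; w = True

  (((n | a) | (a & ~a)) | (n | s)) & ~(((a <-> ~w) & a)) = True
    ((n | a) | (a & ~a)) | (n | s) = True
      (n | a) | (a & ~a) = True
        n | a = True
        a & ~a = False
          ~a = True
      n | s = True
    ~(((a <-> ~w) & a)) = True
      (a <-> ~w) & a = False
        a <-> ~w = True
          ~w = False
  ~(((~s | s) -> s)) & ((~a & q) & ~((w & s))) = True
    ~(((~s | s) -> s)) = True
      (~s | s) -> s = False
        ~s | s = True
          ~s = True
    (~a & q) & ~((w & s)) = True
      ~a & q = True
        ~a = True
      ~((w & s)) = True
        w & s = False
Both conjuncts True, so the formula holds.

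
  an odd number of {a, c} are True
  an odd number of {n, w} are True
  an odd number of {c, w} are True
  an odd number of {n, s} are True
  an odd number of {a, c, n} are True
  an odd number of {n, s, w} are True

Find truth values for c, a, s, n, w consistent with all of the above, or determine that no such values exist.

UNSATISFIABLE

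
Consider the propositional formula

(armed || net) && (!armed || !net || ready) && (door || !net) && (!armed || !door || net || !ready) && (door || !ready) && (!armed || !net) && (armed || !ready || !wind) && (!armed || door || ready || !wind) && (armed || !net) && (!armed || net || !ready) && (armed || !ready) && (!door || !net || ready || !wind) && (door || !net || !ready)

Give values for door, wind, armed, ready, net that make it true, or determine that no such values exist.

door=F, wind=F, armed=T, ready=F, net=F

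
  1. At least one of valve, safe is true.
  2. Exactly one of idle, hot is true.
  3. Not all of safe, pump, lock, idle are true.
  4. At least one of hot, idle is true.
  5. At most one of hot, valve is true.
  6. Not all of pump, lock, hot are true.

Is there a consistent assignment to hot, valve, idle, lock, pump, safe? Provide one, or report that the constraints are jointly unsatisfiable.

hot = True, valve = False, idle = False, lock = False, pump = False, safe = True

  (1) {valve, safe}: 1 true — at least one ✓
  (2) {idle, hot}: 1 true — exactly one ✓
  (3) {safe, pump, lock, idle}: 1/4 true — not all ✓
  (4) {hot, idle}: 1 true — at least one ✓
  (5) {hot, valve}: 1 true — at most one ✓
  (6) {pump, lock, hot}: 1/3 true — not all ✓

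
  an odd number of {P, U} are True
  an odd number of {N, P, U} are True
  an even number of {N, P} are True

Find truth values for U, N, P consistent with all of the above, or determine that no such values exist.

U=T; N=F; P=F

{P, U}: 1 true → odd ✓
{N, P, U}: 1 true → odd ✓
{N, P}: 0 true → even ✓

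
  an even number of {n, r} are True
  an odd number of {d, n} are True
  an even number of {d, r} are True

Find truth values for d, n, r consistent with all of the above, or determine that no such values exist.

Adding constraints 1, 2, 3 mod 2: every variable appears an even number of times on the left, so the left side is 0.
But the right sides sum to 1 (mod 2). 0 ≠ 1 — the system is inconsistent.

UNSATISFIABLE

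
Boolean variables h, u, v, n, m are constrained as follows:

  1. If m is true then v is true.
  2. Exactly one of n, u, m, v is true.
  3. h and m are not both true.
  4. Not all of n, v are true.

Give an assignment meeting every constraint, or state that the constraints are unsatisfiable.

h = True; u = False; v = True; n = False; m = False

  (1) m=F ⇒ v: vacuous ✓
  (2) {n, u, m, v}: 1 true — exactly one ✓
  (3) h=T, m=F — not both ✓
  (4) {n, v}: 1/2 true — not all ✓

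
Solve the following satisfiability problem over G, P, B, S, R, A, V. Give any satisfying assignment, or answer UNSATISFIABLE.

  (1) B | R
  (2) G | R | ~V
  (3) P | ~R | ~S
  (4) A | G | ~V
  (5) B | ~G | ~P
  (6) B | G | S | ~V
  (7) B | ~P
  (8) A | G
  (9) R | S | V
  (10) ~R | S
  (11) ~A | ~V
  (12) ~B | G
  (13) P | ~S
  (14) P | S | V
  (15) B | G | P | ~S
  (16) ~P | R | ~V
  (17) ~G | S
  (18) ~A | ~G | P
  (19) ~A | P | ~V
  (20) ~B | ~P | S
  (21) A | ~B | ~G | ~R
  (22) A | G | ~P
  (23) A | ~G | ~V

Set G = True.
  then (~G | S) forces S = True.
  then (P | ~S) forces P = True.
  then (B | ~G | ~P) forces B = True.
Set R = True.
  then (A | ~B | ~G | ~R) forces A = True.
  then (~A | ~V) forces V = False.
All clauses satisfied.

G=T, P=T, B=T, S=T, R=T, A=T, V=F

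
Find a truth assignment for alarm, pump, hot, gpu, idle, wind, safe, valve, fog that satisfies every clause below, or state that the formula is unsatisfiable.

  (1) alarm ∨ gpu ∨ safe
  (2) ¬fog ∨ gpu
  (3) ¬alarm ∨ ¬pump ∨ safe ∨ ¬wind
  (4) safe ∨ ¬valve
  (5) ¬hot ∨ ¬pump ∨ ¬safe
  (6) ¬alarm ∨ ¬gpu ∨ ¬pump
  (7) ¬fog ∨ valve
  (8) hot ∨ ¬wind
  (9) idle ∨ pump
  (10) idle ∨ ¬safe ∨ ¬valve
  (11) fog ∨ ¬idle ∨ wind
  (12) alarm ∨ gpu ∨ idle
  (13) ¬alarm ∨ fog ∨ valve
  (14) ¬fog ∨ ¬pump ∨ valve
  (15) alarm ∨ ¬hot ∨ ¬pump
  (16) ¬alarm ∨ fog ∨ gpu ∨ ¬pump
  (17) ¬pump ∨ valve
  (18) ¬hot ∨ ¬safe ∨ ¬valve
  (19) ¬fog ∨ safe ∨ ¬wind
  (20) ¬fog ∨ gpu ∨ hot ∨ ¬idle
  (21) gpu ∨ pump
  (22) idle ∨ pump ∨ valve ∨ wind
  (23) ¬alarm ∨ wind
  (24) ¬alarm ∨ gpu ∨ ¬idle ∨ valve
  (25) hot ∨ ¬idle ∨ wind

alarm: False; pump: False; hot: True; gpu: True; idle: True; wind: True; safe: False; valve: False; fog: False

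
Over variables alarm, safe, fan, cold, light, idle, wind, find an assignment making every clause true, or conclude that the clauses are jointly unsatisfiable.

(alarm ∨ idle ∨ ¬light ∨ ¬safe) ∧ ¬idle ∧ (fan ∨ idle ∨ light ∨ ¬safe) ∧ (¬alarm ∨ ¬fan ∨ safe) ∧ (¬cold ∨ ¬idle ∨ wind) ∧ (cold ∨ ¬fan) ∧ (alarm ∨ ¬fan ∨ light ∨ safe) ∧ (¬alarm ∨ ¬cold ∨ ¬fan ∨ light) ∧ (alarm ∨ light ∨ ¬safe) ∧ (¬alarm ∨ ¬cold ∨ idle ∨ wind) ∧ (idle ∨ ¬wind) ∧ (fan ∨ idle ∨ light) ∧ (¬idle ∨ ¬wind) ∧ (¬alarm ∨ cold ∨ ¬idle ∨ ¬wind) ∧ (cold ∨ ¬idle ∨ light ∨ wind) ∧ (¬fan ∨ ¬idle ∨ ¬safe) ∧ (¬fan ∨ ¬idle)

Unit clause (¬idle) forces idle = False.
In (idle ∨ ¬wind) only ¬wind is left, so wind = False.
Set alarm = False.
Set safe = False.
Set fan = False.
  then (fan ∨ idle ∨ light) forces light = True.
Set cold = False.
All clauses satisfied.

alarm=F, safe=F, fan=F, cold=F, light=T, idle=F, wind=F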